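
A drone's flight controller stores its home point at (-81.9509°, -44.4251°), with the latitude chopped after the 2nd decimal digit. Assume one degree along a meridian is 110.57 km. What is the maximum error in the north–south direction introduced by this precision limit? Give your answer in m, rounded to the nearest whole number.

1106 m

Truncating at 2 decimal places can drop up to a full unit in the last place, so the latitude may be off by as much as 0.01°.
Along the meridian that is 0.01° × 110570 m/° = 1105.7 m.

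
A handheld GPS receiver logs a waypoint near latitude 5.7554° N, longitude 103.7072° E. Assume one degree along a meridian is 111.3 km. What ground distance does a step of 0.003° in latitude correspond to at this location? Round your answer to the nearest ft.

1095 ft

0.003° × 111300 m/° = 333.9 m.
Converting: 333.9 m × 3.2808 ft/m ≈ 1095.5 ft.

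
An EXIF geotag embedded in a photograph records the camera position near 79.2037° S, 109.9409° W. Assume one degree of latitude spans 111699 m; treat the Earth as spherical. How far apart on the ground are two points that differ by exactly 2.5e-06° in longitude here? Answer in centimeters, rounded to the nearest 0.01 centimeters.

One degree of longitude here spans 111699 × cos 79.2037° = 111699 × 0.1873 ≈ 20923.2 m; 2.5e-06° of that is 0.052308 m.
That is 0.052308 m = 5.2308 cm.

5.23 centimeters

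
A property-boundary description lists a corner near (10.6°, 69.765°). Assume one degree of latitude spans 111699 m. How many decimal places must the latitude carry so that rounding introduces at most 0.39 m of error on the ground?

6 decimal places

One degree of latitude covers 111699 m.
Rounding to N decimal places gives at most 0.5 × 10⁻ᴺ degrees of error, i.e. 0.5 × 10⁻ᴺ × 111699 m.
Need 0.5 × 111699 × 10⁻ᴺ ≤ 0.39 → 10⁻ᴺ ≤ 6.983e-06, so N ≥ 5.16.
At 5 places the error can reach 0.558 m, but 6 places keeps it to 0.0558 m.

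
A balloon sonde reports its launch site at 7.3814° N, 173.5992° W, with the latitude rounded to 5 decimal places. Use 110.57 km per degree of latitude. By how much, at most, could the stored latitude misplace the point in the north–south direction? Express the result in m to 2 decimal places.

0.55 m

Rounding to 5 decimal places leaves the latitude within ±5e-06° of the true value.
Along the meridian that is 5e-06° × 110570 m/° = 0.55285 m.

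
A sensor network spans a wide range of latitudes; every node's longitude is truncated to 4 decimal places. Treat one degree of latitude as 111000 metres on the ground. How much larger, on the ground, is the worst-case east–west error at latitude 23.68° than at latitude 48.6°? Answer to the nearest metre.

Truncating at 4 decimal places can drop up to a full unit in the last place, so the longitude may be off by as much as 0.0001°.
At 23.68°: 0.0001° × 111000 × cos 23.68° = 0.0001 × 111000 × 0.9158 ≈ 10.165 m.
At 48.6°: 0.0001° × 111000 × cos 48.6° = 0.0001 × 111000 × 0.6613 ≈ 7.3406 m.
So the lower-latitude error exceeds the higher by 10.165 − 7.3406 = 2.8248 m.

3 metres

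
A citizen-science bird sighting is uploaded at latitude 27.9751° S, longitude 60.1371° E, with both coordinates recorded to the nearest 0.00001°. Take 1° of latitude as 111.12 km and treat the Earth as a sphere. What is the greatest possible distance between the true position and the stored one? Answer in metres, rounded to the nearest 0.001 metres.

Rounding to 5 decimal places leaves each coordinate within ±5e-06° of the true value.
N–S: 5e-06° × 111120 m/° = 0.5556 m.
East–west component at 27.9751°: 5e-06° × 111120 × cos 27.9751° ≈ 5e-06 × 98135.8 ≈ 0.490679 m.
Worst case both components are at the extreme and orthogonal: √(0.5556² + 0.490679²) ≈ 0.741254 m.

0.741 metres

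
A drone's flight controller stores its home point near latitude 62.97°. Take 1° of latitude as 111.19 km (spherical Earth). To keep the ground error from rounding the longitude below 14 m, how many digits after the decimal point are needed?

At 62.97° one degree of longitude covers 111190 × cos 62.97° ≈ 111190 × 0.4545 ≈ 50531.1 m.
Rounding to N decimal places gives at most 0.5 × 10⁻ᴺ degrees of error, i.e. 0.5 × 10⁻ᴺ × 50531.1 m.
Setting 25265.5 × 10⁻ᴺ ≤ 14 gives 10ᴺ ≥ 1805, i.e. N ≥ 3.26.
N = 3 would give 25.3 m (too coarse); N = 4 gives 2.53 m ≤ 14 m.

4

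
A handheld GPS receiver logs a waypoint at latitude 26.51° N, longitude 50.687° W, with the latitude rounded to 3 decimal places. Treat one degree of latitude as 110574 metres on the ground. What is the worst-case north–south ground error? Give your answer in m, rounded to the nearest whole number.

Rounding to 3 decimal places leaves the latitude within ±0.0005° of the true value.
North–south distance: 0.0005° × 110574 m/° = 55.287 m.

55 m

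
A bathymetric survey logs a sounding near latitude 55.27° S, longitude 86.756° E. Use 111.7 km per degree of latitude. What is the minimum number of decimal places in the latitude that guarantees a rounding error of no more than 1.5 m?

One degree of latitude covers 111700 m.
With N decimal places the half-ulp bound is 0.5·10⁻ᴺ°, or 0.5·10⁻ᴺ × 111700 m on the ground.
Setting 55850 × 10⁻ᴺ ≤ 1.5 gives 10ᴺ ≥ 3.723e+04, i.e. N ≥ 4.57.
At 4 places the error can reach 5.58 m, but 5 places keeps it to 0.558 m.

5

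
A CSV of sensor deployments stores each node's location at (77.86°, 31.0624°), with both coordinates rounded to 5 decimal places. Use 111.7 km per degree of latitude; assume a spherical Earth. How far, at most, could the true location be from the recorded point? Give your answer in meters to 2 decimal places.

Rounding to 5 decimal places leaves each coordinate within ±5e-06° of the true value.
Latitude error → 5e-06 × 111700 = 0.5585 m along the meridian.
E–W at 77.86°: 5e-06° × 111700 × cos 77.86° = 5e-06 × 111700 × 0.2103 ≈ 0.117453 m.
Combining orthogonally: (0.5585² + 0.117453²)^½ ≈ 0.570717 m.

0.57 meters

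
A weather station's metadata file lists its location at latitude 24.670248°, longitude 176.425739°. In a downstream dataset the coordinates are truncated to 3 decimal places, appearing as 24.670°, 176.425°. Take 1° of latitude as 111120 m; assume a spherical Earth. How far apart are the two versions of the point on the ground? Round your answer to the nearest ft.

261 ft

Δlat = 24.670248 − 24.670 = +0.000248°; Δlon = 176.425739 − 176.425 = +0.000739°.
N–S: 0.000248° × 111120 m/° = 27.5578 m.
E–W at 24.67°: 0.000739° × 111120 × cos 24.67° = 0.000739 × 111120 × 0.9087 ≈ 74.6225 m.
Hypotenuse of the two orthogonal shifts: √(27.5578² + 74.6225²) = 79.5484 m.
Converting: 79.5484 m × 3.2808 ft/m ≈ 260.99 ft.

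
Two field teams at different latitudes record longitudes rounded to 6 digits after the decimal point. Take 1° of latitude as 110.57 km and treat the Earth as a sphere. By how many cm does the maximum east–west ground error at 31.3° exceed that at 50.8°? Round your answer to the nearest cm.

Rounding to 6 decimal places leaves the longitude within ±5e-07° of the true value.
At 31.3°: 5e-07° × 110570 × cos 31.3° = 5e-07 × 110570 × 0.8545 ≈ 0.047239 m.
At 50.8°: 5e-07° × 110570 × cos 50.8° = 5e-07 × 110570 × 0.6320 ≈ 0.034942 m.
So the lower-latitude error exceeds the higher by 0.047239 − 0.034942 = 0.012297 m.
That is 0.012297 m = 1.2297 cm.

1 cm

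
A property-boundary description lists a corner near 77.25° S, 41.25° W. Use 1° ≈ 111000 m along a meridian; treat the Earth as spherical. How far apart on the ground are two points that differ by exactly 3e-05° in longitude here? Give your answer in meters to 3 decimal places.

One degree of longitude here spans 111000 × cos 77.25° = 111000 × 0.2207 ≈ 24497.4 m; 3e-05° of that is 0.734922 m.

0.735 meters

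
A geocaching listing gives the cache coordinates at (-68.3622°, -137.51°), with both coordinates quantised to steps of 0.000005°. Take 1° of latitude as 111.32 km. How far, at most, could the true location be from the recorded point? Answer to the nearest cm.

With a 0.000005° grid the true value lies within half a step, ±0.000005°/2 = ±2.5e-06°, of the stored one.
North–south component: 2.5e-06° × 111320 = 0.2783 m.
E–W at 68.3622°: 2.5e-06° × 111320 × cos 68.3622° = 2.5e-06 × 111320 × 0.3687 ≈ 0.10262 m.
The two errors are perpendicular, so the maximum displacement is √(0.2783² + 0.10262²) ≈ 0.296617 m.
That is 0.296617 m = 29.662 cm.

30 cm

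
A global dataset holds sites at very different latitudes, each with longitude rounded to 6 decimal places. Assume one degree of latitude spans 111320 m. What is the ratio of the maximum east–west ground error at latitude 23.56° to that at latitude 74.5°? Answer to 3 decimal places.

Rounding to 6 decimal places leaves the longitude within ±5e-07° of the true value.
At 23.56°: 5e-07° × 111320 × cos 23.56° = 5e-07 × 111320 × 0.9166 ≈ 0.05102 m.
Error at 74.5° = 5e-07° × 111320 × cos 74.5° ≈ 0.05566 × 0.2672 = 0.014874 m.
Ratio: 0.05102 / 0.014874 = cos 23.56° / cos 74.5° ≈ 3.4301.

3.430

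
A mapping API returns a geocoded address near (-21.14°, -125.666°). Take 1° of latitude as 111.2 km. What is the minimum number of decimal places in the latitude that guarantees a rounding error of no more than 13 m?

4 decimal places

One degree of latitude covers 111200 m.
With N decimal places the half-ulp bound is 0.5·10⁻ᴺ°, or 0.5·10⁻ᴺ × 111200 m on the ground.
Setting 55600 × 10⁻ᴺ ≤ 13 gives 10ᴺ ≥ 4277, i.e. N ≥ 3.63.
N = 3 would give 55.6 m (too coarse); N = 4 gives 5.56 m ≤ 13 m.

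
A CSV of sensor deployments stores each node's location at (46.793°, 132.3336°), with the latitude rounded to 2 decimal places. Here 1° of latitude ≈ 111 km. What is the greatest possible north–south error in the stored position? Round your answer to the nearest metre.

Rounding to 2 decimal places leaves the latitude within ±0.005° of the true value.
Along the meridian that is 0.005° × 111000 m/° = 555 m.

555 metres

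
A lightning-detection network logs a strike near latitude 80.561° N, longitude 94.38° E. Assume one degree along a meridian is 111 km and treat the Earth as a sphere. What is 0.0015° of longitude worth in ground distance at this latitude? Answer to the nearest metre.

27 metres

One degree of longitude here spans 111000 × cos 80.561° = 111000 × 0.1640 ≈ 18203.7 m; 0.0015° of that is 27.3056 m.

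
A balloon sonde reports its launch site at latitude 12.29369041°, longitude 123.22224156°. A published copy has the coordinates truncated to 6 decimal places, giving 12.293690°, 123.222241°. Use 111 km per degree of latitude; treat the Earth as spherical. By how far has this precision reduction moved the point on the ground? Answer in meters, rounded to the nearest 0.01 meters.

The latitude changed by +0.00000041° and the longitude by +0.00000056°.
N–S: 0.00000041° × 111000 m/° = 0.04551 m.
E–W at 12.2937°: 0.00000056° × 111000 × cos 12.2937° = 0.00000056 × 111000 × 0.9771 ≈ 0.0607346 m.
Hypotenuse of the two orthogonal shifts: √(0.04551² + 0.0607346²) = 0.0758937 m.

0.08 meters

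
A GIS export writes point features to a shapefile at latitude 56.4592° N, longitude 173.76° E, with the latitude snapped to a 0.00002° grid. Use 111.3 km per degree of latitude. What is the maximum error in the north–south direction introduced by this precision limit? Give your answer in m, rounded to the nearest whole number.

With a 0.00002° grid the true value lies within half a step, ±0.00002°/2 = ±1e-05°, of the stored one.
So the N–S error is at most 1e-05 × 111300 = 1.113 m.

1 m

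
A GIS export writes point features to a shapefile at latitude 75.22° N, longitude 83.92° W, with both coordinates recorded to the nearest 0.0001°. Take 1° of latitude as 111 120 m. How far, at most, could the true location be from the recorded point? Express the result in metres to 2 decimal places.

Rounding to 4 decimal places leaves each coordinate within ±5e-05° of the true value.
N–S: 5e-05° × 111120 m/° = 5.556 m.
E–W at 75.22°: 5e-05° × 111120 × cos 75.22° = 5e-05 × 111120 × 0.2551 ≈ 1.41738 m.
The two errors are perpendicular, so the maximum displacement is √(5.556² + 1.41738²) ≈ 5.73394 m.

5.73 metres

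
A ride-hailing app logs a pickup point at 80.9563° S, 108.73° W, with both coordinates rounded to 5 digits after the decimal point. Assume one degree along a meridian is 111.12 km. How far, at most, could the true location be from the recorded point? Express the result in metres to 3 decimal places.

0.562 metres

Rounding to 5 decimal places leaves each coordinate within ±5e-06° of the true value.
Latitude error → 5e-06 × 111120 = 0.5556 m along the meridian.
Longitude error → 5e-06 × 111120 × cos 80.9563° = 5e-06 × 111120 × 0.1572 ≈ 0.0873335 m.
The two errors are perpendicular, so the maximum displacement is √(0.5556² + 0.0873335²) ≈ 0.562422 m.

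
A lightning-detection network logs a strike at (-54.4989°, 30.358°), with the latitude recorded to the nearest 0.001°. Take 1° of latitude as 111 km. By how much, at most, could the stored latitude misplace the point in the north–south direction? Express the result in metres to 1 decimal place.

Rounding to 3 decimal places leaves the latitude within ±0.0005° of the true value.
So the N–S error is at most 0.0005 × 111000 = 55.5 m.

55.5 metres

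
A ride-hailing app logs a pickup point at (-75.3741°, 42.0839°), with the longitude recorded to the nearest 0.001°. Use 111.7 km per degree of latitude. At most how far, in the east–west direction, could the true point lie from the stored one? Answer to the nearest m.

14 m

Rounding to 3 decimal places leaves the longitude within ±0.0005° of the true value.
At latitude 75.3741° a degree of longitude spans 111700 m × cos 75.3741° = 111700 × 0.2525 ≈ 28205 m.
Maximum E–W displacement: 0.0005 × 28205 = 14.1025 m.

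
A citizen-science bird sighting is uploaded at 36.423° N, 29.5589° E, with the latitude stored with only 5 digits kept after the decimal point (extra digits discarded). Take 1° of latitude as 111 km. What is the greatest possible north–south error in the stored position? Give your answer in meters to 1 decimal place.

Truncating at 5 decimal places can drop up to a full unit in the last place, so the latitude may be off by as much as 1e-05°.
North–south distance: 1e-05° × 111000 m/° = 1.11 m.

1.1 meters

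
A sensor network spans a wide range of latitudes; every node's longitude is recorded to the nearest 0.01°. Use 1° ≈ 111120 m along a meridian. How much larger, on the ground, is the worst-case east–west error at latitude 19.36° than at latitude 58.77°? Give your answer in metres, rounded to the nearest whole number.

Rounding to 2 decimal places leaves the longitude within ±0.005° of the true value.
At 19.36°: 0.005° × 111120 × cos 19.36° = 0.005 × 111120 × 0.9435 ≈ 524.18 m.
At 58.77°: 0.005° × 111120 × cos 58.77° = 0.005 × 111120 × 0.5185 ≈ 288.06 m.
So the lower-latitude error exceeds the higher by 524.18 − 288.06 = 236.12 m.

236 metres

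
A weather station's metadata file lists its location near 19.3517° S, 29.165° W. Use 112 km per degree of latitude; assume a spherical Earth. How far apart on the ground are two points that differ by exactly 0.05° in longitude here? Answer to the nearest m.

0.05° of longitude at 19.3517° is 0.05 × 112000 × cos 19.3517° ≈ 0.05 × 105672 = 5283.61 m.

5284 m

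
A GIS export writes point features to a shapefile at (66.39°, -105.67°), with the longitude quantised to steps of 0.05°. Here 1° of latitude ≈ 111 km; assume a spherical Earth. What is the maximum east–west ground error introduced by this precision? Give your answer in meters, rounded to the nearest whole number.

With a 0.05° grid the true value lies within half a step, ±0.05°/2 = ±0.025°, of the stored one.
Parallels shrink by cos φ, so at 66.39° a degree of longitude is 111000 × 0.4005 ≈ 44456.5 m.
Maximum E–W displacement: 0.025 × 44456.5 = 1111.41 m.

1111 meters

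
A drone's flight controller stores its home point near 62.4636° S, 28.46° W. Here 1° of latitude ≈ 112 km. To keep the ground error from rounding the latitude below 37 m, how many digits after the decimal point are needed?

4 decimal places

One degree of latitude covers 112000 m.
With N decimal places the half-ulp bound is 0.5·10⁻ᴺ°, or 0.5·10⁻ᴺ × 112000 m on the ground.
Setting 56000 × 10⁻ᴺ ≤ 37 gives 10ᴺ ≥ 1514, i.e. N ≥ 3.18.
So 4 decimal places suffice (5.6 m); 3 would allow up to 56 m.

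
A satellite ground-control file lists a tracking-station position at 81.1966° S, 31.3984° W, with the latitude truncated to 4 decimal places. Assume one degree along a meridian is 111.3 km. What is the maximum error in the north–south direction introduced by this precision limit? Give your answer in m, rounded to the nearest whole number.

11 m

Truncating at 4 decimal places can drop up to a full unit in the last place, so the latitude may be off by as much as 0.0001°.
Along the meridian that is 0.0001° × 111300 m/° = 11.13 m.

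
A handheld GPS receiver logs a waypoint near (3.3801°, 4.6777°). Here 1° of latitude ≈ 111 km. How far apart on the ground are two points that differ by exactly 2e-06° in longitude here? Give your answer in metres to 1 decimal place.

At 3.3801° a degree of longitude is 111000 × cos 3.3801° ≈ 110807 m, so 2e-06° corresponds to 0.221614 m.

0.2 metres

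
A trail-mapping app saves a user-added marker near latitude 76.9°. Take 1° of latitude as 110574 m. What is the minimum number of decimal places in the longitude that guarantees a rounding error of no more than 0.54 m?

5 decimal places

At 76.9° one degree of longitude covers 110574 × cos 76.9° ≈ 110574 × 0.2267 ≈ 25061.7 m.
N decimal places → at most half a unit in the last place, 0.5 × 10⁻ᴺ° = 25061.7/2 × 10⁻ᴺ m.
Setting 12530.9 × 10⁻ᴺ ≤ 0.54 gives 10ᴺ ≥ 2.321e+04, i.e. N ≥ 4.37.
At 4 places the error can reach 1.25 m, but 5 places keeps it to 0.125 m.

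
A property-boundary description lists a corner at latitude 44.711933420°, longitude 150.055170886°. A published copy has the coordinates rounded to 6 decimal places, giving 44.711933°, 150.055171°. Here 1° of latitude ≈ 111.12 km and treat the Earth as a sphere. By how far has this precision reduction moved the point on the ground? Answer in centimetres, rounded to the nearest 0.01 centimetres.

The latitude changed by +0.000000420° and the longitude by -0.000000114°.
North–south shift: 0.000000420 × 111120 = 0.0466704 m.
East–west at this latitude: -0.000000114° × 111120 × cos 44.7119° ≈ -0.000000114 × 78967.8 = -0.00900232 m.
Distance: √(0.0466704² + 0.00900232²) ≈ 0.0475307 m.
That is 0.0475307 m = 4.7531 cm.

4.75 centimetres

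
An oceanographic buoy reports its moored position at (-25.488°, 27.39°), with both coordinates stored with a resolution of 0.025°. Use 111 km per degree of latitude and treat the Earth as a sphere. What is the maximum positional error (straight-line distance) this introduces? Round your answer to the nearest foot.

With a 0.025° grid the true value lies within half a step, ±0.025°/2 = ±0.0125°, of the stored one.
North–south component: 0.0125° × 111000 = 1387.5 m.
Longitude error → 0.0125 × 111000 × cos 25.488° = 0.0125 × 111000 × 0.9027 ≈ 1252.46 m.
The two errors are perpendicular, so the maximum displacement is √(1387.5² + 1252.46²) ≈ 1869.18 m.
In feet: 1869.18 m ÷ 0.3048 ≈ 6132.5 ft.

6132 feet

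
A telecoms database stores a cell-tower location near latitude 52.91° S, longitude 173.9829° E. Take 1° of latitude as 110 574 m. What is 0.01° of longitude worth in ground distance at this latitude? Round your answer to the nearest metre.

0.01° of longitude at 52.91° is 0.01 × 110574 × cos 52.91° ≈ 0.01 × 66683.7 = 666.837 m.

667 metres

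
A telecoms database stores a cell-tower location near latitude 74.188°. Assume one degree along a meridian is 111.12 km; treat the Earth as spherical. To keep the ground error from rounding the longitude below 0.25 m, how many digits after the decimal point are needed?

5

At 74.188° one degree of longitude covers 111120 × cos 74.188° ≈ 111120 × 0.2725 ≈ 30278.2 m.
With N decimal places the half-ulp bound is 0.5·10⁻ᴺ°, or 0.5·10⁻ᴺ × 30278.2 m on the ground.
Need 0.5 × 30278.2 × 10⁻ᴺ ≤ 0.25 → 10⁻ᴺ ≤ 1.651e-05, so N ≥ 4.78.
N = 4 would give 1.51 m (too coarse); N = 5 gives 0.151 m ≤ 0.25 m.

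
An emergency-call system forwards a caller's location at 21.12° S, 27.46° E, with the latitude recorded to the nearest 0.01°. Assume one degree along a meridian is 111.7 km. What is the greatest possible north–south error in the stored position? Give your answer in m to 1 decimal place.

558.5 m

Rounding to 2 decimal places leaves the latitude within ±0.005° of the true value.
North–south distance: 0.005° × 111700 m/° = 558.5 m.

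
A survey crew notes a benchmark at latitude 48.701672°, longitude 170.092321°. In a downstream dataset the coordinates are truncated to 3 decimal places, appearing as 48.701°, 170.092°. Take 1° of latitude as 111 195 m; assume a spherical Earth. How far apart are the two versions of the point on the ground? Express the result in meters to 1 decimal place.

78.3 meters

Δlat = 48.701672 − 48.701 = +0.000672°; Δlon = 170.092321 − 170.092 = +0.000321°.
North–south shift: 0.000672 × 111195 = 74.723 m.
East–west at this latitude: 0.000321° × 111195 × cos 48.701° ≈ 0.000321 × 73387.4 = 23.5574 m.
Hypotenuse of the two orthogonal shifts: √(74.723² + 23.5574²) = 78.3485 m.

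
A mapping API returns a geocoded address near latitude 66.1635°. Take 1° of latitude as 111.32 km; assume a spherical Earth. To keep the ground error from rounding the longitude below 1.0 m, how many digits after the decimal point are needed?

At 66.1635° one degree of longitude covers 111320 × cos 66.1635° ≈ 111320 × 0.4041 ≈ 44987.5 m.
With N decimal places the half-ulp bound is 0.5·10⁻ᴺ°, or 0.5·10⁻ᴺ × 44987.5 m on the ground.
Need 0.5 × 44987.5 × 10⁻ᴺ ≤ 1.0 → 10⁻ᴺ ≤ 4.446e-05, so N ≥ 4.35.
At 4 places the error can reach 2.25 m, but 5 places keeps it to 0.225 m.

5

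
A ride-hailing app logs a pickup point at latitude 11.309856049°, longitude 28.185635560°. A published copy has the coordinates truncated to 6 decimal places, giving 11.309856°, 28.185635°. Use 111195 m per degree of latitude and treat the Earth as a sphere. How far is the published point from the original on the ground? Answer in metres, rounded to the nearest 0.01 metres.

Δlat = 11.309856049 − 11.309856 = +0.000000049°; Δlon = 28.185635560 − 28.185635 = +0.000000560°.
N–S: 0.000000049° × 111195 m/° = 0.00544856 m.
East–west at this latitude: 0.000000560° × 111195 × cos 11.3099° ≈ 0.000000560 × 109036 = 0.06106 m.
Distance: √(0.00544856² + 0.06106²) ≈ 0.0613026 m.

0.06 metres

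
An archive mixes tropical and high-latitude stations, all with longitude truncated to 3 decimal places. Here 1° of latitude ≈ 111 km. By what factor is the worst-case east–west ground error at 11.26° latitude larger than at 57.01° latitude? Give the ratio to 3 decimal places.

Truncating at 3 decimal places can drop up to a full unit in the last place, so the longitude may be off by as much as 0.001°.
Error at 11.26° = 0.001° × 111000 × cos 11.26° ≈ 111 × 0.9808 = 108.86 m.
At 57.01°: 0.001° × 111000 × cos 57.01° = 0.001 × 111000 × 0.5445 ≈ 60.439 m.
The ratio reduces to cos 11.26° / cos 57.01° = 0.9808/0.5445 ≈ 1.8012.

1.801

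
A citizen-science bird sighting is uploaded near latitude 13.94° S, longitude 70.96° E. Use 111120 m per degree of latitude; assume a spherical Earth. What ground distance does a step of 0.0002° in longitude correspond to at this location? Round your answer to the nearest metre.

0.0002° of longitude at 13.94° is 0.0002 × 111120 × cos 13.94° ≈ 0.0002 × 107847 = 21.5695 m.

22 metres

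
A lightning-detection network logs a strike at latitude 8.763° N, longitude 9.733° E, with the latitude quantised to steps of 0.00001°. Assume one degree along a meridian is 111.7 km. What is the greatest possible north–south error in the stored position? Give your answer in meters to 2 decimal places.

With a 0.00001° grid the true value lies within half a step, ±0.00001°/2 = ±5e-06°, of the stored one.
North–south distance: 5e-06° × 111700 m/° = 0.5585 m.

0.56 meters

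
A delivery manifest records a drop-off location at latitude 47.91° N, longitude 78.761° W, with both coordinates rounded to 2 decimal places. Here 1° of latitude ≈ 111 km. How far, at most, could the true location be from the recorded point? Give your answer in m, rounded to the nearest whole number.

Rounding to 2 decimal places leaves each coordinate within ±0.005° of the true value.
N–S: 0.005° × 111000 m/° = 555 m.
East–west component at 47.91°: 0.005° × 111000 × cos 47.91° ≈ 0.005 × 74403 ≈ 372.015 m.
Combining orthogonally: (555² + 372.015²)^½ ≈ 668.147 m.

668 m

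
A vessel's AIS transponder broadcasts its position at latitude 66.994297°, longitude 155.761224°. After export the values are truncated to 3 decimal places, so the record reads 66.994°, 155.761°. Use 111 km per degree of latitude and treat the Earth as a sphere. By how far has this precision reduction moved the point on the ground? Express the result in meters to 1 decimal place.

34.4 meters

Δlat = 66.994297 − 66.994 = +0.000297°; Δlon = 155.761224 − 155.761 = +0.000224°.
North–south shift: 0.000297 × 111000 = 32.967 m.
E–W at 66.994°: 0.000224° × 111000 × cos 66.994° = 0.000224 × 111000 × 0.3908 ≈ 9.71754 m.
Combined displacement = (32.967² + 9.71754²)^½ ≈ 34.3694 m.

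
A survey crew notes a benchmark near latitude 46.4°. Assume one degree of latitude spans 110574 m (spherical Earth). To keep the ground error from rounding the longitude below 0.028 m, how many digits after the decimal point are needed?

7

At 46.4° one degree of longitude covers 110574 × cos 46.4° ≈ 110574 × 0.6896 ≈ 76254 m.
With N decimal places the half-ulp bound is 0.5·10⁻ᴺ°, or 0.5·10⁻ᴺ × 76254 m on the ground.
Need 0.5 × 76254 × 10⁻ᴺ ≤ 0.028 → 10⁻ᴺ ≤ 7.344e-07, so N ≥ 6.13.
So 7 decimal places suffice (0.00381 m); 6 would allow up to 0.0381 m.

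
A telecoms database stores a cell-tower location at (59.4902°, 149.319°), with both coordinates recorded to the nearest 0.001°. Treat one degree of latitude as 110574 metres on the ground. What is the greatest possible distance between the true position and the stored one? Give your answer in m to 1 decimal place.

Rounding to 3 decimal places leaves each coordinate within ±0.0005° of the true value.
Latitude error → 0.0005 × 110574 = 55.287 m along the meridian.
East–west component at 59.4902°: 0.0005° × 110574 × cos 59.4902° ≈ 0.0005 × 56136.8 ≈ 28.0684 m.
Worst case both components are at the extreme and orthogonal: √(55.287² + 28.0684²) ≈ 62.0039 m.

62.0 m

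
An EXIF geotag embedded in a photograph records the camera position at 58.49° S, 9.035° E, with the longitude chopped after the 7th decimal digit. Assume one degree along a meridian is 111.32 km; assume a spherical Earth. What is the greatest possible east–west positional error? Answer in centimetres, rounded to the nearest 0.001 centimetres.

Truncating at 7 decimal places can drop up to a full unit in the last place, so the longitude may be off by as much as 1e-07°.
Parallels shrink by cos φ, so at 58.49° a degree of longitude is 111320 × 0.5226 ≈ 58181.1 m.
So at most 1e-07° × 58181.1 ≈ 0.00581811 m east–west.
That is 0.00581811 m = 0.58181 cm.

0.582 centimetres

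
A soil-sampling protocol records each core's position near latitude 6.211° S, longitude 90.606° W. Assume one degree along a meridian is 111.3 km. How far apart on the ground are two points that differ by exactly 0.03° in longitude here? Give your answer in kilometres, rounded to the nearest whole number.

One degree of longitude here spans 111300 × cos 6.211° = 111300 × 0.9941 ≈ 110647 m; 0.03° of that is 3319.4 m.
That is 3319.4 m = 3.3194 km.

3 kilometres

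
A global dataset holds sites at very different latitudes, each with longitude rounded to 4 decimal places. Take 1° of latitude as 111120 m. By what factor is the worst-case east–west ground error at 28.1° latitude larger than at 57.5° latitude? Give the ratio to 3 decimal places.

1.642

Rounding to 4 decimal places leaves the longitude within ±5e-05° of the true value.
At 28.1°: 5e-05° × 111120 × cos 28.1° = 5e-05 × 111120 × 0.8821 ≈ 4.9011 m.
At 57.5°: 5e-05° × 111120 × cos 57.5° = 5e-05 × 111120 × 0.5373 ≈ 2.9852 m.
The ratio reduces to cos 28.1° / cos 57.5° = 0.8821/0.5373 ≈ 1.6418.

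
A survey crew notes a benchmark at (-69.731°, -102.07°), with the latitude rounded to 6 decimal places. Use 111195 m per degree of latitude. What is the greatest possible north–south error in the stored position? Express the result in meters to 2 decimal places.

0.06 meters

Rounding to 6 decimal places leaves the latitude within ±5e-07° of the true value.
Along the meridian that is 5e-07° × 111195 m/° = 0.0555975 m.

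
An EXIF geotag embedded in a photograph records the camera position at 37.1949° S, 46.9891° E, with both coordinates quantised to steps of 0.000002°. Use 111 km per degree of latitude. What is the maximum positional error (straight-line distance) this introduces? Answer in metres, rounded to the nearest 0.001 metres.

0.142 metres

With a 0.000002° grid the true value lies within half a step, ±0.000002°/2 = ±1e-06°, of the stored one.
N–S: 1e-06° × 111000 m/° = 0.111 m.
Longitude error → 1e-06 × 111000 × cos 37.1949° = 1e-06 × 111000 × 0.7966 ≈ 0.0884208 m.
The two errors are perpendicular, so the maximum displacement is √(0.111² + 0.0884208²) ≈ 0.141913 m.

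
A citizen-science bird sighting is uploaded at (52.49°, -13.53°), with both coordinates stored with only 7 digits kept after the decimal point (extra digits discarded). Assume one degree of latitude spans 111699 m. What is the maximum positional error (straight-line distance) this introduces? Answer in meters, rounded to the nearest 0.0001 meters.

0.0131 meters

Truncating at 7 decimal places can drop up to a full unit in the last place, so each coordinate may be off by as much as 1e-07°.
N–S: 1e-07° × 111699 m/° = 0.0111699 m.
E–W at 52.49°: 1e-07° × 111699 × cos 52.49° = 1e-07 × 111699 × 0.6089 ≈ 0.00680135 m.
The two errors are perpendicular, so the maximum displacement is √(0.0111699² + 0.00680135²) ≈ 0.0130777 m.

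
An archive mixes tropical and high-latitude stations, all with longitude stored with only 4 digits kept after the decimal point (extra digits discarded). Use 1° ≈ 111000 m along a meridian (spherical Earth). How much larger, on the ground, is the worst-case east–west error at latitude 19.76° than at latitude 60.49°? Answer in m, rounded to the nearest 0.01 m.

Truncating at 4 decimal places can drop up to a full unit in the last place, so the longitude may be off by as much as 0.0001°.
Error at 19.76° = 0.0001° × 111000 × cos 19.76° ≈ 11.1 × 0.9411 = 10.446 m.
At 60.49°: 0.0001° × 111000 × cos 60.49° = 0.0001 × 111000 × 0.4926 ≈ 5.4676 m.
Difference: 10.446 − 5.4676 = 4.9788 m.

4.98 m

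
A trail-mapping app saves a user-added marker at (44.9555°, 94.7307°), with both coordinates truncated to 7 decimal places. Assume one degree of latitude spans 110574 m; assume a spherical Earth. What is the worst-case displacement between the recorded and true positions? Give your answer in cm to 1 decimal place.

Truncating at 7 decimal places can drop up to a full unit in the last place, so each coordinate may be off by as much as 1e-07°.
N–S: 1e-07° × 110574 m/° = 0.0110574 m.
E–W at 44.9555°: 1e-07° × 110574 × cos 44.9555° = 1e-07 × 110574 × 0.7077 ≈ 0.00782483 m.
The two errors are perpendicular, so the maximum displacement is √(0.0110574² + 0.00782483²) ≈ 0.013546 m.
That is 0.013546 m = 1.3546 cm.

1.4 cm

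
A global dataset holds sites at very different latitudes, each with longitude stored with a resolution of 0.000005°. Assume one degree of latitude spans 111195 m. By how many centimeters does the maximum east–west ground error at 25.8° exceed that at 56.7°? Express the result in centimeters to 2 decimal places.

9.77 centimeters

With a 0.000005° grid the true value lies within half a step, ±0.000005°/2 = ±2.5e-06°, of the stored one.
Error at 25.8° = 2.5e-06° × 111195 × cos 25.8° ≈ 0.27799 × 0.9003 = 0.25028 m.
Error at 56.7° = 2.5e-06° × 111195 × cos 56.7° ≈ 0.27799 × 0.5490 = 0.15262 m.
Difference: 0.25028 − 0.15262 = 0.097656 m.
That is 0.0976559 m = 9.7656 cm.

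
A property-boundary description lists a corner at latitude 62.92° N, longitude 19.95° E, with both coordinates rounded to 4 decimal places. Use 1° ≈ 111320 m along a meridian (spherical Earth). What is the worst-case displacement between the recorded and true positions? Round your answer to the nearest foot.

Rounding to 4 decimal places leaves each coordinate within ±5e-05° of the true value.
North–south component: 5e-05° × 111320 = 5.566 m.
Longitude error → 5e-05 × 111320 × cos 62.92° = 5e-05 × 111320 × 0.4552 ≈ 2.53383 m.
Worst case both components are at the extreme and orthogonal: √(5.566² + 2.53383²) ≈ 6.11561 m.
Converting: 6.11561 m × 3.2808 ft/m ≈ 20.064 ft.

20 feet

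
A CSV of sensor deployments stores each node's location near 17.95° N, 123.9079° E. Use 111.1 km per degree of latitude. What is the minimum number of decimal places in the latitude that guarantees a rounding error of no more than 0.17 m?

One degree of latitude covers 111100 m.
With N decimal places the half-ulp bound is 0.5·10⁻ᴺ°, or 0.5·10⁻ᴺ × 111100 m on the ground.
Setting 55550 × 10⁻ᴺ ≤ 0.17 gives 10ᴺ ≥ 3.268e+05, i.e. N ≥ 5.51.
At 5 places the error can reach 0.555 m, but 6 places keeps it to 0.0555 m.

6 decimal places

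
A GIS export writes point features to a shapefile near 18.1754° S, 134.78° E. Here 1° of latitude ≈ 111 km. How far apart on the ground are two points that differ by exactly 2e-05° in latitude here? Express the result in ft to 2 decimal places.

7.28 ft

Along a meridian 2e-05° is 2e-05 × 111000 = 2.22 m.
In feet: 2.22 m ÷ 0.3048 ≈ 7.2835 ft.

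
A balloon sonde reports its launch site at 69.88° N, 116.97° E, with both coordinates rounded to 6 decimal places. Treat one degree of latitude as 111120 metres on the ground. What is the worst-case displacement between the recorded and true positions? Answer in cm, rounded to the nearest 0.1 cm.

5.9 cm

Rounding to 6 decimal places leaves each coordinate within ±5e-07° of the true value.
North–south component: 5e-07° × 111120 = 0.05556 m.
Longitude error → 5e-07 × 111120 × cos 69.88° = 5e-07 × 111120 × 0.3440 ≈ 0.0191119 m.
The two errors are perpendicular, so the maximum displacement is √(0.05556² + 0.0191119²) ≈ 0.0587553 m.
That is 0.0587553 m = 5.8755 cm.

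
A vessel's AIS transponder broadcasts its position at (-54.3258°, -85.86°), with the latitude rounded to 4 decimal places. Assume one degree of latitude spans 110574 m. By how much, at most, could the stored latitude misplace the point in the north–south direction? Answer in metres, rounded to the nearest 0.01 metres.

5.53 metres

Rounding to 4 decimal places leaves the latitude within ±5e-05° of the true value.
North–south distance: 5e-05° × 110574 m/° = 5.5287 m.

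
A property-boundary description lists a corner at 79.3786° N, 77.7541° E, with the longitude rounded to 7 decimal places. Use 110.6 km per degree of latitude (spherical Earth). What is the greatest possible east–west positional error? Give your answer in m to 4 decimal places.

0.0010 m

Rounding to 7 decimal places leaves the longitude within ±5e-08° of the true value.
Parallels shrink by cos φ, so at 79.3786° a degree of longitude is 110600 × 0.1843 ≈ 20385.6 m.
So at most 5e-08° × 20385.6 ≈ 0.00101928 m east–west.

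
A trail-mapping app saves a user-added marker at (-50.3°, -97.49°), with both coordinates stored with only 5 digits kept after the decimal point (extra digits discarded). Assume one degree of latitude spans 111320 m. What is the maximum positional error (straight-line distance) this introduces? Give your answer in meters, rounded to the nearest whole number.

Truncating at 5 decimal places can drop up to a full unit in the last place, so each coordinate may be off by as much as 1e-05°.
N–S: 1e-05° × 111320 m/° = 1.1132 m.
East–west component at 50.3°: 1e-05° × 111320 × cos 50.3° ≈ 1e-05 × 71107.6 ≈ 0.711076 m.
The two errors are perpendicular, so the maximum displacement is √(1.1132² + 0.711076²) ≈ 1.32093 m.

1 meters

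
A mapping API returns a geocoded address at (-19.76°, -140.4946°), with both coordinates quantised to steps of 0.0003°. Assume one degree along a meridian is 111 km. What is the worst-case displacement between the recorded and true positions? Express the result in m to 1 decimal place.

22.9 m

With a 0.0003° grid the true value lies within half a step, ±0.0003°/2 = ±0.00015°, of the stored one.
Latitude error → 0.00015 × 111000 = 16.65 m along the meridian.
Longitude error → 0.00015 × 111000 × cos 19.76° = 0.00015 × 111000 × 0.9411 ≈ 15.6696 m.
Combining orthogonally: (16.65² + 15.6696²)^½ ≈ 22.8639 m.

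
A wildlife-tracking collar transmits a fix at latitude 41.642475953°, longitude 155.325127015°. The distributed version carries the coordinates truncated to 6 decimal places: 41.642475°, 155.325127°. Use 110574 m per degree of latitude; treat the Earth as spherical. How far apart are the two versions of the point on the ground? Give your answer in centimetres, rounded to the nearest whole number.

11 centimetres

Δlat = 41.642475953 − 41.642475 = +0.000000953°; Δlon = 155.325127015 − 155.325127 = +0.000000015°.
North–south shift: 0.000000953 × 110574 = 0.105377 m.
East–west at this latitude: 0.000000015° × 110574 × cos 41.6425° ≈ 0.000000015 × 82632.6 = 0.00123949 m.
Hypotenuse of the two orthogonal shifts: √(0.105377² + 0.00123949²) = 0.105384 m.
That is 0.105384 m = 10.538 cm.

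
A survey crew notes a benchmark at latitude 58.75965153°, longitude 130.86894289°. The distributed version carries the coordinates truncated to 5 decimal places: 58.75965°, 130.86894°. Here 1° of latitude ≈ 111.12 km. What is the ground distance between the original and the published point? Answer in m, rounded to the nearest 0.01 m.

The latitude changed by +0.00000153° and the longitude by +0.00000289°.
North–south shift: 0.00000153 × 111120 = 0.170014 m.
E–W at 58.7597°: 0.00000289° × 111120 × cos 58.7597° = 0.00000289 × 111120 × 0.5186 ≈ 0.166551 m.
Distance: √(0.170014² + 0.166551²) ≈ 0.238 m.

0.24 m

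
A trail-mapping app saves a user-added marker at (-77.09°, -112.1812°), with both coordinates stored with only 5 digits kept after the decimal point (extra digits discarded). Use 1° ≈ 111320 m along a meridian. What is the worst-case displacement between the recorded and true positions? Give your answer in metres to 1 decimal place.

Truncating at 5 decimal places can drop up to a full unit in the last place, so each coordinate may be off by as much as 1e-05°.
North–south component: 1e-05° × 111320 = 1.1132 m.
Longitude error → 1e-05 × 111320 × cos 77.09° = 1e-05 × 111320 × 0.2234 ≈ 0.248711 m.
Combining orthogonally: (1.1132² + 0.248711²)^½ ≈ 1.14065 m.

1.1 metres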